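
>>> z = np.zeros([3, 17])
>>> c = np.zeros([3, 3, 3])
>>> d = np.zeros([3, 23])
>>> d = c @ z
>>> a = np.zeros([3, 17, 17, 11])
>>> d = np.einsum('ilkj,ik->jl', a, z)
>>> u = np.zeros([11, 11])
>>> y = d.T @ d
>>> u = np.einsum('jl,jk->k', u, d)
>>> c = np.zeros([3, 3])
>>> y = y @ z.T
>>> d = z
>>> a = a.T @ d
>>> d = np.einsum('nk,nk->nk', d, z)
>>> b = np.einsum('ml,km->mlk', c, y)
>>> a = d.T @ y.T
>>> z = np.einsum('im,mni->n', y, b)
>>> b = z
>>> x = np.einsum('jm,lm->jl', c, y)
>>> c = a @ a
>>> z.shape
(3,)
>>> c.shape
(17, 17)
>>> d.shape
(3, 17)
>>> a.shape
(17, 17)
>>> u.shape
(17,)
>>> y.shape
(17, 3)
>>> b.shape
(3,)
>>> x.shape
(3, 17)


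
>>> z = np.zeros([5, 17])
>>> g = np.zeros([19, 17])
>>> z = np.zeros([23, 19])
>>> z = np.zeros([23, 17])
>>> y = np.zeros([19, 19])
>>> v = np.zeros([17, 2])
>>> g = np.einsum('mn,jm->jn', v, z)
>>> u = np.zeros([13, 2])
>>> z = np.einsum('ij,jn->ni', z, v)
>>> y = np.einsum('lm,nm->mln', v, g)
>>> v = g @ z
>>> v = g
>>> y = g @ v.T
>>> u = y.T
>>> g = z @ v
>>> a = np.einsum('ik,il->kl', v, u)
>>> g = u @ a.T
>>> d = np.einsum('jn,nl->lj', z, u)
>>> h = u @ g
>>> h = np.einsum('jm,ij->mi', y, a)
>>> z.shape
(2, 23)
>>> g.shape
(23, 2)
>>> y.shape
(23, 23)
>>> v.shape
(23, 2)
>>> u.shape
(23, 23)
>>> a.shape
(2, 23)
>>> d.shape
(23, 2)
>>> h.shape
(23, 2)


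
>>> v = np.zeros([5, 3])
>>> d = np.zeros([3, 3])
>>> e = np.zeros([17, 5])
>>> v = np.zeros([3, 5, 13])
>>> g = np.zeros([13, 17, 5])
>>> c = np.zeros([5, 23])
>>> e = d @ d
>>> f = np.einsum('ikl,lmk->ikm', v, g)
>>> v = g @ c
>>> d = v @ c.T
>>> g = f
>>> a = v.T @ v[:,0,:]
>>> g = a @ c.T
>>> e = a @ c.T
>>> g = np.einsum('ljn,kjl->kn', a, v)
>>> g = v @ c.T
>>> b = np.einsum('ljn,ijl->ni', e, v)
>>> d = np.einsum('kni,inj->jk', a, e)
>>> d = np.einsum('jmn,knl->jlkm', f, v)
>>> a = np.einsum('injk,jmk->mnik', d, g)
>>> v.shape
(13, 17, 23)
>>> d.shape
(3, 23, 13, 5)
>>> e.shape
(23, 17, 5)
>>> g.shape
(13, 17, 5)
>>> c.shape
(5, 23)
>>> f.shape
(3, 5, 17)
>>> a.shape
(17, 23, 3, 5)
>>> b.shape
(5, 13)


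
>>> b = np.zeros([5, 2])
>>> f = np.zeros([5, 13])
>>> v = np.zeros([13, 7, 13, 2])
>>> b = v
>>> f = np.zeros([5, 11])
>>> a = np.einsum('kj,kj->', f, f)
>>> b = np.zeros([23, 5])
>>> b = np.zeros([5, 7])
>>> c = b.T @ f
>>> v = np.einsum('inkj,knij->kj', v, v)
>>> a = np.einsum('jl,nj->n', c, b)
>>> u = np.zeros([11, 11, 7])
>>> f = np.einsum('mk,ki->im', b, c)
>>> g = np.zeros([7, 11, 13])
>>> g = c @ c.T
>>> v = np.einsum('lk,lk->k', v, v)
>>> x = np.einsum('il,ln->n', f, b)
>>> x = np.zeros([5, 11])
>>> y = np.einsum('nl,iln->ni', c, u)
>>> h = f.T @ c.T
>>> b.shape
(5, 7)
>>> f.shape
(11, 5)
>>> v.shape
(2,)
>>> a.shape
(5,)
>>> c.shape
(7, 11)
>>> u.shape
(11, 11, 7)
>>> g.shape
(7, 7)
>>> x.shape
(5, 11)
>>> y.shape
(7, 11)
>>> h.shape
(5, 7)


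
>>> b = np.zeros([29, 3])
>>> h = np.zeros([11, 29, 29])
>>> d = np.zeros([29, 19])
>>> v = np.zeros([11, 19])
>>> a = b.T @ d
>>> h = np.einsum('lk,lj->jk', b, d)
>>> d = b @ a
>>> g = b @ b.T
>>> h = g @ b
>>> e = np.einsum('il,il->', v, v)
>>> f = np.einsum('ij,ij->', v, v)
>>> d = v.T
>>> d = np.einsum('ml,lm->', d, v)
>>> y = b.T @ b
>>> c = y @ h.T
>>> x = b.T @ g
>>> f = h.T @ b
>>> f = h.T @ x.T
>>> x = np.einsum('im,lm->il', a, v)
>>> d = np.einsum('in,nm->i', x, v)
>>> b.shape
(29, 3)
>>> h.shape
(29, 3)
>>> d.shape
(3,)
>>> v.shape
(11, 19)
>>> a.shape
(3, 19)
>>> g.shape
(29, 29)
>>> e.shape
()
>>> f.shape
(3, 3)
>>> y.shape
(3, 3)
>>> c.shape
(3, 29)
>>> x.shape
(3, 11)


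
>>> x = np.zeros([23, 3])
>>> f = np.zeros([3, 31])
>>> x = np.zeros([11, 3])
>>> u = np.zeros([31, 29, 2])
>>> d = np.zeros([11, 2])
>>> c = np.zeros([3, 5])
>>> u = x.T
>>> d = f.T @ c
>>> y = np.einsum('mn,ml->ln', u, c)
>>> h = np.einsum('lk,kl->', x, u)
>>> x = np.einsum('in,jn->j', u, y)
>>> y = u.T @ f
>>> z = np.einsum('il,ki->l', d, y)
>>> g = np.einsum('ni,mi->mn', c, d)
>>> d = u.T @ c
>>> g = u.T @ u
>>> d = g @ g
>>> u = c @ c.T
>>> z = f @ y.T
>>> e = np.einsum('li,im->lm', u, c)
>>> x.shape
(5,)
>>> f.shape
(3, 31)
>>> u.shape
(3, 3)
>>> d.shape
(11, 11)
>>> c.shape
(3, 5)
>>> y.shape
(11, 31)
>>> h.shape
()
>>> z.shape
(3, 11)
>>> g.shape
(11, 11)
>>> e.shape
(3, 5)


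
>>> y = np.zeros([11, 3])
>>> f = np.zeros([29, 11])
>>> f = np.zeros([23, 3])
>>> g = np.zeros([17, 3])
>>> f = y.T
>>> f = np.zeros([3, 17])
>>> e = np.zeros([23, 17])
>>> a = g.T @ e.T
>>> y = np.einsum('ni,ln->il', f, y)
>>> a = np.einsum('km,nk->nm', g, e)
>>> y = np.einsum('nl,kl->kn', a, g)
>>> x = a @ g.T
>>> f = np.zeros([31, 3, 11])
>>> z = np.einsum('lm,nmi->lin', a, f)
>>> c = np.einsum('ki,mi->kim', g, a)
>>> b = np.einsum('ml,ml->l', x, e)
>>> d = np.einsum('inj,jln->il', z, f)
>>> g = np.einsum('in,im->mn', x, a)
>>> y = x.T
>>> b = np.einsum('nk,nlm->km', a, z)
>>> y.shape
(17, 23)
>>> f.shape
(31, 3, 11)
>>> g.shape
(3, 17)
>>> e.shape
(23, 17)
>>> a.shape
(23, 3)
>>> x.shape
(23, 17)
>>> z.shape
(23, 11, 31)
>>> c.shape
(17, 3, 23)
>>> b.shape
(3, 31)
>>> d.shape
(23, 3)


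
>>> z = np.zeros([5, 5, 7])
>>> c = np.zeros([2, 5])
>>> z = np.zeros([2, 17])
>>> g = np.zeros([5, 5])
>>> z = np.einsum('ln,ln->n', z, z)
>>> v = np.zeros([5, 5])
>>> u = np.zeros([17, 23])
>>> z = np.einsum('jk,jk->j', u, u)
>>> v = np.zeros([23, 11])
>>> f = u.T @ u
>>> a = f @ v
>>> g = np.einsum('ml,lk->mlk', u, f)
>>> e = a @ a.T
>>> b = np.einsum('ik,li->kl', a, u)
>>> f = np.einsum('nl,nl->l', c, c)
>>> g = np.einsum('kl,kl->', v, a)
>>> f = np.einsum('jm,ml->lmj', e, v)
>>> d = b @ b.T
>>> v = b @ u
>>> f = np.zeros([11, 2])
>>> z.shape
(17,)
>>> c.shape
(2, 5)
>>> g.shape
()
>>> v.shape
(11, 23)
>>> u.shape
(17, 23)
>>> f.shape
(11, 2)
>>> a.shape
(23, 11)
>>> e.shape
(23, 23)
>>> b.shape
(11, 17)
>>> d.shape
(11, 11)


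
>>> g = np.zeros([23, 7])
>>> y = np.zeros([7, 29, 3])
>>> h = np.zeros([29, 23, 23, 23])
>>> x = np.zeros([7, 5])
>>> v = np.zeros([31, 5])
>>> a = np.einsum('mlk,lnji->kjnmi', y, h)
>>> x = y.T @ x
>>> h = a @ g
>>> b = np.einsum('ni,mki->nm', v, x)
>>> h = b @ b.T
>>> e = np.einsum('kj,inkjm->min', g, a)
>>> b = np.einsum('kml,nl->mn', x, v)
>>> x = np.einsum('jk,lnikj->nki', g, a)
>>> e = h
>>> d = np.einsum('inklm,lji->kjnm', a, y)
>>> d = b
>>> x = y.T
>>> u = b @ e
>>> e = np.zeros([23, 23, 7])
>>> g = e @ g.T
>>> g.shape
(23, 23, 23)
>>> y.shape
(7, 29, 3)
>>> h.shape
(31, 31)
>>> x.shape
(3, 29, 7)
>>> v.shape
(31, 5)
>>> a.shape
(3, 23, 23, 7, 23)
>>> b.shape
(29, 31)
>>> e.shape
(23, 23, 7)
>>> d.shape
(29, 31)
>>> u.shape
(29, 31)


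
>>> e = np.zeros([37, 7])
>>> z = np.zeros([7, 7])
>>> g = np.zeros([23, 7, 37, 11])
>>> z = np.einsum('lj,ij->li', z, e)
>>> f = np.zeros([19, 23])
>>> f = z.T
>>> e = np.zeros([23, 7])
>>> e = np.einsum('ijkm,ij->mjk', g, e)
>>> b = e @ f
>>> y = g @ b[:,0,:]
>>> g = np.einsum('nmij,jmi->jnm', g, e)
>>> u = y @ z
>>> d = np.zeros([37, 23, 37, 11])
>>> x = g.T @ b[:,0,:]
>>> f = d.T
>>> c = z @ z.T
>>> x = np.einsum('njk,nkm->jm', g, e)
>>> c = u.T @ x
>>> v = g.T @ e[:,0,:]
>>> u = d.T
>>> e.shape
(11, 7, 37)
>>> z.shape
(7, 37)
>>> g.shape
(11, 23, 7)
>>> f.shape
(11, 37, 23, 37)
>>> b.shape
(11, 7, 7)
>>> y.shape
(23, 7, 37, 7)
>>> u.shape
(11, 37, 23, 37)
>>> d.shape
(37, 23, 37, 11)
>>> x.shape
(23, 37)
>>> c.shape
(37, 37, 7, 37)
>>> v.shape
(7, 23, 37)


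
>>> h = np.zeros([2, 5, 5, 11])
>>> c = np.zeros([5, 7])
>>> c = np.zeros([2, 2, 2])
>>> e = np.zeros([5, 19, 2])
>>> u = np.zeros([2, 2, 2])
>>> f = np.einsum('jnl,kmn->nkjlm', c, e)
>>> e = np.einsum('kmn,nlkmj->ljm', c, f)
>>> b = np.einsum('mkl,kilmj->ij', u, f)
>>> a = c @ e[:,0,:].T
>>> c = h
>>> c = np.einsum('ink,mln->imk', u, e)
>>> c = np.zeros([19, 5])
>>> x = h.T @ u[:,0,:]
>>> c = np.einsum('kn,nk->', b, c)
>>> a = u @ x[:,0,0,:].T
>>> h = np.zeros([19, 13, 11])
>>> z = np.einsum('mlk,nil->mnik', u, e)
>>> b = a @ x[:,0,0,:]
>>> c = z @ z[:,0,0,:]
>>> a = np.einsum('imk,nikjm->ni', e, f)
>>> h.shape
(19, 13, 11)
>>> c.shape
(2, 5, 19, 2)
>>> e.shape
(5, 19, 2)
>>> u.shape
(2, 2, 2)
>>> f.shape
(2, 5, 2, 2, 19)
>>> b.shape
(2, 2, 2)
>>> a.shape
(2, 5)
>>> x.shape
(11, 5, 5, 2)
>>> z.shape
(2, 5, 19, 2)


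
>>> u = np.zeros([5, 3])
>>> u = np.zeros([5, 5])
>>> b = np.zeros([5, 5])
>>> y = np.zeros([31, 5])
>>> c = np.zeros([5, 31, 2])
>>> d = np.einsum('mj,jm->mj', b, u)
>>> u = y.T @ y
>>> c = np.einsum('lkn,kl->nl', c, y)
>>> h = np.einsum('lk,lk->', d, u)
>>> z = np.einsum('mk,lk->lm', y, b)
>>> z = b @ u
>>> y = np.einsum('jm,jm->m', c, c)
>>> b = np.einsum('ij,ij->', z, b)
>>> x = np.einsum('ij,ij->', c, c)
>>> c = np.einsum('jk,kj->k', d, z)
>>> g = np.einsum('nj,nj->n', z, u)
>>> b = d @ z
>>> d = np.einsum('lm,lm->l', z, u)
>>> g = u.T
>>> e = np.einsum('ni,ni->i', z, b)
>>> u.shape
(5, 5)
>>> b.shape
(5, 5)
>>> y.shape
(5,)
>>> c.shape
(5,)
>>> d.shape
(5,)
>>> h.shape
()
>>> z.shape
(5, 5)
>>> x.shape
()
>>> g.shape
(5, 5)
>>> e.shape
(5,)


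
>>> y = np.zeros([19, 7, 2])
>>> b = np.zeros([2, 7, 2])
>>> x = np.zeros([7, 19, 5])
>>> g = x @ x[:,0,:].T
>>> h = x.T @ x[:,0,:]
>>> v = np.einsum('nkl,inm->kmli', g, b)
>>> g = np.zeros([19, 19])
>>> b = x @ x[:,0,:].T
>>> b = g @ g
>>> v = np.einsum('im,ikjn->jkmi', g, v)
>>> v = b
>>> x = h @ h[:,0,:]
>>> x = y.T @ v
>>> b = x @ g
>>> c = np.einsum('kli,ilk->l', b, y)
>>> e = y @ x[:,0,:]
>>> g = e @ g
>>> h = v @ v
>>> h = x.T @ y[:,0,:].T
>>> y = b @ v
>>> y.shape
(2, 7, 19)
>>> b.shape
(2, 7, 19)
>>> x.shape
(2, 7, 19)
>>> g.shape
(19, 7, 19)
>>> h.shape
(19, 7, 19)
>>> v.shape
(19, 19)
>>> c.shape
(7,)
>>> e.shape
(19, 7, 19)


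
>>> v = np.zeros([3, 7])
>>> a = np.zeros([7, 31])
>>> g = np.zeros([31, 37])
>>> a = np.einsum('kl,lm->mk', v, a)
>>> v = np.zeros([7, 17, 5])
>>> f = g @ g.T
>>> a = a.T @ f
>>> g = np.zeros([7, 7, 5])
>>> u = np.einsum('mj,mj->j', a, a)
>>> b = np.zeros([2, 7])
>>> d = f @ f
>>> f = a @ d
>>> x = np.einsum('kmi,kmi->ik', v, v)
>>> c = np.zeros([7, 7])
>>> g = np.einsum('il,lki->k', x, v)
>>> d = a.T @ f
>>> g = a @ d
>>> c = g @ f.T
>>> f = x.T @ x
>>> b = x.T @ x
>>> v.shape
(7, 17, 5)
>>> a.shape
(3, 31)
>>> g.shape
(3, 31)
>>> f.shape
(7, 7)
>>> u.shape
(31,)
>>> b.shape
(7, 7)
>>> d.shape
(31, 31)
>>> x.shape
(5, 7)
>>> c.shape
(3, 3)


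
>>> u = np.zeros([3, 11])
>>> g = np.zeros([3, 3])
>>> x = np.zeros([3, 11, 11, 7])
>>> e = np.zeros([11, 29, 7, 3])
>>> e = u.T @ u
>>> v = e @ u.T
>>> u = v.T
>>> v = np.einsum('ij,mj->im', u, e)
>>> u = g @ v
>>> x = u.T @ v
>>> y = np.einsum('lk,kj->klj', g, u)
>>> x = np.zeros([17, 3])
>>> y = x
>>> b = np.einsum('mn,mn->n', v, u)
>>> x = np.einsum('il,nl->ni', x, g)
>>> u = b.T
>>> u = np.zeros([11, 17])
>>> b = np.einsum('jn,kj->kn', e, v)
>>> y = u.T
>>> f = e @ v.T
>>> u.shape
(11, 17)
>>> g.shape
(3, 3)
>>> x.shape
(3, 17)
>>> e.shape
(11, 11)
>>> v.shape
(3, 11)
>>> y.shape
(17, 11)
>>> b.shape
(3, 11)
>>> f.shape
(11, 3)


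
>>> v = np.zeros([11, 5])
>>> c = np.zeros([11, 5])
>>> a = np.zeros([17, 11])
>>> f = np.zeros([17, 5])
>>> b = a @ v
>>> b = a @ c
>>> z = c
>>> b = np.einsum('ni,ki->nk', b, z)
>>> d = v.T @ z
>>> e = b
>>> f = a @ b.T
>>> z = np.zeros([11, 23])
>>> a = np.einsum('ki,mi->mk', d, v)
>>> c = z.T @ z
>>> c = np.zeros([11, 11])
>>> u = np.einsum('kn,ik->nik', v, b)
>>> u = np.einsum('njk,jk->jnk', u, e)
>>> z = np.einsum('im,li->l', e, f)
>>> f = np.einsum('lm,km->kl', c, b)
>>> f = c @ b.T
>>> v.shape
(11, 5)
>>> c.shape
(11, 11)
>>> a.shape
(11, 5)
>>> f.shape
(11, 17)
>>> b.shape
(17, 11)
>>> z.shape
(17,)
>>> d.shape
(5, 5)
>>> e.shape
(17, 11)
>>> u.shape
(17, 5, 11)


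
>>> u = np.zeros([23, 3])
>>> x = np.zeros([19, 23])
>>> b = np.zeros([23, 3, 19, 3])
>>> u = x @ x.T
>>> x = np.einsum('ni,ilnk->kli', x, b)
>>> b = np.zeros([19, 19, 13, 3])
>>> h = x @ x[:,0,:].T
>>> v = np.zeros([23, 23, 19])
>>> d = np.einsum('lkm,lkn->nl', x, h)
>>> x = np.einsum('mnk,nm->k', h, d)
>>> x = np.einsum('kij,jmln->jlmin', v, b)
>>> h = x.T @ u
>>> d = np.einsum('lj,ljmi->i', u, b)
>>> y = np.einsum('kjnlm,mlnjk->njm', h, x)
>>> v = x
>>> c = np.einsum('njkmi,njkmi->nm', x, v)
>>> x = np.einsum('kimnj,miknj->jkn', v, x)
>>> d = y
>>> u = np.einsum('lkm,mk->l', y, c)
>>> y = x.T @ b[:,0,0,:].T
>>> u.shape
(19,)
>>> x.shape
(3, 19, 23)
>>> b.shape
(19, 19, 13, 3)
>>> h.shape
(3, 23, 19, 13, 19)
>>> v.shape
(19, 13, 19, 23, 3)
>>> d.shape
(19, 23, 19)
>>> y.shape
(23, 19, 19)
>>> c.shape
(19, 23)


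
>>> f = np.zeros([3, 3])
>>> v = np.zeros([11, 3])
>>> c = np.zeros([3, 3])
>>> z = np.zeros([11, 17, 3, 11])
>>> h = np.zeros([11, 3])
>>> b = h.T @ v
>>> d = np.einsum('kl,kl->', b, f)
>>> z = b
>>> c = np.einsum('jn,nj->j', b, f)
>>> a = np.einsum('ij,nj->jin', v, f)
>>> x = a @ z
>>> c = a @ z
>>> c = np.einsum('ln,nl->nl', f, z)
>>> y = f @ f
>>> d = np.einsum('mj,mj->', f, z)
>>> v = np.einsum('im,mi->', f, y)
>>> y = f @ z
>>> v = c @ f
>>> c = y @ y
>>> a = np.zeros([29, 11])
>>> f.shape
(3, 3)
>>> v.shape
(3, 3)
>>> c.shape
(3, 3)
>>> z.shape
(3, 3)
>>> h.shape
(11, 3)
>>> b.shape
(3, 3)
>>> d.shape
()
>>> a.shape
(29, 11)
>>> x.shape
(3, 11, 3)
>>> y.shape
(3, 3)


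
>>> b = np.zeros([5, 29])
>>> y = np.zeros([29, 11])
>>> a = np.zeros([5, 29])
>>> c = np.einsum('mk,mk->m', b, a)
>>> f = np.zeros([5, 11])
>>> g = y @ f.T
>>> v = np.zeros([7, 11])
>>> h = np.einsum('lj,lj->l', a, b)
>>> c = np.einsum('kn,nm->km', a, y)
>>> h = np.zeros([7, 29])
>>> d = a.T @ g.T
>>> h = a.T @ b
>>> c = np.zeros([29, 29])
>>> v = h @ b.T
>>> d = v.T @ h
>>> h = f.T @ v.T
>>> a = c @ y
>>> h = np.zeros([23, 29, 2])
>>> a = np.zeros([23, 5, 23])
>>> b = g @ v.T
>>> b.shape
(29, 29)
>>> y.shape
(29, 11)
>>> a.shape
(23, 5, 23)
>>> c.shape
(29, 29)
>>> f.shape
(5, 11)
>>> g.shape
(29, 5)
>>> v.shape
(29, 5)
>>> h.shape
(23, 29, 2)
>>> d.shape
(5, 29)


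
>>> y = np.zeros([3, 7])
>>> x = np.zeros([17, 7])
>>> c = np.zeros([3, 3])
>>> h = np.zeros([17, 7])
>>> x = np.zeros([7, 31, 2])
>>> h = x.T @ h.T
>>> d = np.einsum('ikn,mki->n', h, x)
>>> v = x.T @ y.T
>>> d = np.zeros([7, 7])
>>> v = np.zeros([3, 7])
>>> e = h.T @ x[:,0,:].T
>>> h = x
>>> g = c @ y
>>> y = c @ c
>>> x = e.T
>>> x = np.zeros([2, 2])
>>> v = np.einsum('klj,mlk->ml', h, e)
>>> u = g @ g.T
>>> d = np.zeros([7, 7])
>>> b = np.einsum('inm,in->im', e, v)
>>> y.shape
(3, 3)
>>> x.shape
(2, 2)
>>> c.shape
(3, 3)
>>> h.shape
(7, 31, 2)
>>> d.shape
(7, 7)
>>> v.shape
(17, 31)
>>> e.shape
(17, 31, 7)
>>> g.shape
(3, 7)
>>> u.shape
(3, 3)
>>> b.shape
(17, 7)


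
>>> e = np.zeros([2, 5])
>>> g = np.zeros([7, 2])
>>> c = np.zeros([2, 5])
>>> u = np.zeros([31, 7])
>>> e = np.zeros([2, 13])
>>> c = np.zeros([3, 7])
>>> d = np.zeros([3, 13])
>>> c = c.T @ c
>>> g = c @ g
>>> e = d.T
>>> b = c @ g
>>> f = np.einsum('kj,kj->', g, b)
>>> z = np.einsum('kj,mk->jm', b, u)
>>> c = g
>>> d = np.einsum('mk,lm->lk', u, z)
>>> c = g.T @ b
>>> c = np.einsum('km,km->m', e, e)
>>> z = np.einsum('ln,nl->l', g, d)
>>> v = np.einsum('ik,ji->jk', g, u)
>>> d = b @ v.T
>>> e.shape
(13, 3)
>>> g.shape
(7, 2)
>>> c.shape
(3,)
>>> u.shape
(31, 7)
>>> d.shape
(7, 31)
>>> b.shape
(7, 2)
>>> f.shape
()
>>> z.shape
(7,)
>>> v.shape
(31, 2)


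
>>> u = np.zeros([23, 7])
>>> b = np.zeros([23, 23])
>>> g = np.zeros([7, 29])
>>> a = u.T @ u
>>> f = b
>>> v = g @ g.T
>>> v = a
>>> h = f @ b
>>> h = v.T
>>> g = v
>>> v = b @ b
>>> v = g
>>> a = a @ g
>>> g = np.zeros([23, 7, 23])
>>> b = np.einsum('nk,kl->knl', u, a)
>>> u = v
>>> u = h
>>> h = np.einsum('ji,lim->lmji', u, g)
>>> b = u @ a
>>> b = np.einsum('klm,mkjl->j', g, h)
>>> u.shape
(7, 7)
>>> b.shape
(7,)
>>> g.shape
(23, 7, 23)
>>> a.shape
(7, 7)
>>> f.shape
(23, 23)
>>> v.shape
(7, 7)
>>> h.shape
(23, 23, 7, 7)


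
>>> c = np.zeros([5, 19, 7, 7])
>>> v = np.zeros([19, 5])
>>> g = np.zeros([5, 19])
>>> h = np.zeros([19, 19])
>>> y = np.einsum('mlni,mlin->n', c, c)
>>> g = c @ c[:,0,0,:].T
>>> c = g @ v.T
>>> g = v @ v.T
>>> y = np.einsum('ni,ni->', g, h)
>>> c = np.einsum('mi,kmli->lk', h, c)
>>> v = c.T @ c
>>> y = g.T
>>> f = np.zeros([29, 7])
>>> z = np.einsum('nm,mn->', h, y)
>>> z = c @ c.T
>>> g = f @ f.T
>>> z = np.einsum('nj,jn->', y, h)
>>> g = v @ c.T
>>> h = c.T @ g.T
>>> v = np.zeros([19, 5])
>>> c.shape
(7, 5)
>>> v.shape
(19, 5)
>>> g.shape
(5, 7)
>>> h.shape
(5, 5)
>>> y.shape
(19, 19)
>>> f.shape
(29, 7)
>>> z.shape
()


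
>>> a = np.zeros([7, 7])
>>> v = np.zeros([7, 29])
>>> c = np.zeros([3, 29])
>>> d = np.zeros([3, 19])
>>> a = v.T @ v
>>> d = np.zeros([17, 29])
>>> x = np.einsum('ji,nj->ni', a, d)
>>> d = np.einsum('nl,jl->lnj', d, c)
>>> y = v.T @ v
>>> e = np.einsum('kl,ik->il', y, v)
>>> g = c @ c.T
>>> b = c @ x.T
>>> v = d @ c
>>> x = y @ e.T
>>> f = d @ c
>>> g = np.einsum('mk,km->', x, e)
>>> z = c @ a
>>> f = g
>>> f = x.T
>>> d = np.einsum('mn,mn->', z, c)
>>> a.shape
(29, 29)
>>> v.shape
(29, 17, 29)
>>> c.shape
(3, 29)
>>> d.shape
()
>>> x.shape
(29, 7)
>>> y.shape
(29, 29)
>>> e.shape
(7, 29)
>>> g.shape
()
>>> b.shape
(3, 17)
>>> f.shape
(7, 29)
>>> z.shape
(3, 29)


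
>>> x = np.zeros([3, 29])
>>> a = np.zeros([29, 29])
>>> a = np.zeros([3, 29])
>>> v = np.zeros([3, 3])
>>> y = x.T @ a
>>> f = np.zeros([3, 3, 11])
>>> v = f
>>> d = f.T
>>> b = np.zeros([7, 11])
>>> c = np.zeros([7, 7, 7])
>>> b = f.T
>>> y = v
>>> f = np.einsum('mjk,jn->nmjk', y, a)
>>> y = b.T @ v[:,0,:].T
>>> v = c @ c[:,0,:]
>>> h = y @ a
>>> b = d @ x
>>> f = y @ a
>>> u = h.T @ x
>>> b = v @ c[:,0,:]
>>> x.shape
(3, 29)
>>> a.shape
(3, 29)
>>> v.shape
(7, 7, 7)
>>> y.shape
(3, 3, 3)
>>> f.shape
(3, 3, 29)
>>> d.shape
(11, 3, 3)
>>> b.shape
(7, 7, 7)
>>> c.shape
(7, 7, 7)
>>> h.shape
(3, 3, 29)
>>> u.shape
(29, 3, 29)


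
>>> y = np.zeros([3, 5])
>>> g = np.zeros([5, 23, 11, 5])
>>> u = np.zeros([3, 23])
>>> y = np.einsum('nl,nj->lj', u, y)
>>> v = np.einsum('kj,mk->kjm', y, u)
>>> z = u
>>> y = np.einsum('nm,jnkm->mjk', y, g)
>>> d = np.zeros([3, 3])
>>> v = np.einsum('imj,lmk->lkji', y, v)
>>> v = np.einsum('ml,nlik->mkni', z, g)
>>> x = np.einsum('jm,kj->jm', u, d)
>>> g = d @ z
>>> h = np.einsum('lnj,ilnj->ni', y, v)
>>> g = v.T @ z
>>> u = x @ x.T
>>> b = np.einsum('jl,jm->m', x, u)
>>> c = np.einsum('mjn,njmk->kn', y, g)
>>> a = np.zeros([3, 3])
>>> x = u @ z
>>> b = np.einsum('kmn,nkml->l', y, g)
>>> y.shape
(5, 5, 11)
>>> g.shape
(11, 5, 5, 23)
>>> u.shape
(3, 3)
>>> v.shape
(3, 5, 5, 11)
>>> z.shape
(3, 23)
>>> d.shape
(3, 3)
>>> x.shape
(3, 23)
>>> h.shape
(5, 3)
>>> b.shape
(23,)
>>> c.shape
(23, 11)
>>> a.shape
(3, 3)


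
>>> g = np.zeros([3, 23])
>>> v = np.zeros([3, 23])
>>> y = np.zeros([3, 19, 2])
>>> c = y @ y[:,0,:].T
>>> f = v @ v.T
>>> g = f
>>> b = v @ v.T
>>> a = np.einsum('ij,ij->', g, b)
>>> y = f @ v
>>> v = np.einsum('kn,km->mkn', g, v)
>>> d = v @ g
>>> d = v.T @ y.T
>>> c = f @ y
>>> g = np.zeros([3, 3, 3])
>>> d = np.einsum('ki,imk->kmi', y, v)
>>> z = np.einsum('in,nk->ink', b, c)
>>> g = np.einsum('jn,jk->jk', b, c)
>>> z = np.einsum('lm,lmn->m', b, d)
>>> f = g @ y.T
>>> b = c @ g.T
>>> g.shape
(3, 23)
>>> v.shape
(23, 3, 3)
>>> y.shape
(3, 23)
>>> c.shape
(3, 23)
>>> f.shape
(3, 3)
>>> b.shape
(3, 3)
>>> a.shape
()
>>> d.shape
(3, 3, 23)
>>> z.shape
(3,)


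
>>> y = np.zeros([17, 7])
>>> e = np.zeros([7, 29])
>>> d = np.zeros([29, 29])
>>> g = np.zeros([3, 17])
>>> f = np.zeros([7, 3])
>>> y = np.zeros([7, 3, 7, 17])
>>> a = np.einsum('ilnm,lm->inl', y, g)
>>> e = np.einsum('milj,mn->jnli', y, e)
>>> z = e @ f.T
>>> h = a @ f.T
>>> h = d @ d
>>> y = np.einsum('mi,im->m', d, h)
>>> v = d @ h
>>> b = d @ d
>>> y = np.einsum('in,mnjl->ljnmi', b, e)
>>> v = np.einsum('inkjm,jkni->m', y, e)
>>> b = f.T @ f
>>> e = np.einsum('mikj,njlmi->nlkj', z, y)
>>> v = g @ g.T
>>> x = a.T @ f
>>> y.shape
(3, 7, 29, 17, 29)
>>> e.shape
(3, 29, 7, 7)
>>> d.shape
(29, 29)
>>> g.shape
(3, 17)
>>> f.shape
(7, 3)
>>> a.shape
(7, 7, 3)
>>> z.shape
(17, 29, 7, 7)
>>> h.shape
(29, 29)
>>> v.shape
(3, 3)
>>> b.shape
(3, 3)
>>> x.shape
(3, 7, 3)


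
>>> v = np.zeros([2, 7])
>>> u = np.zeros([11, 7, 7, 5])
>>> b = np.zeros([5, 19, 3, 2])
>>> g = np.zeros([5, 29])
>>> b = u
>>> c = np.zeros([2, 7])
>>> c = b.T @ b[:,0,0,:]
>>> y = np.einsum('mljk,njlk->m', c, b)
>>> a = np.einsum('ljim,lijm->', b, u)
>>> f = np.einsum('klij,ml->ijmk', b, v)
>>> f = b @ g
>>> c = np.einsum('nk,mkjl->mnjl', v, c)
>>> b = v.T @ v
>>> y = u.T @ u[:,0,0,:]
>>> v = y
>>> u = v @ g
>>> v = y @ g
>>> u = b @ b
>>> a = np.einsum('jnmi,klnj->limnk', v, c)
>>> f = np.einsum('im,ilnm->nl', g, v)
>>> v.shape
(5, 7, 7, 29)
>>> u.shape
(7, 7)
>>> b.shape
(7, 7)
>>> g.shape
(5, 29)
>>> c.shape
(5, 2, 7, 5)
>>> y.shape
(5, 7, 7, 5)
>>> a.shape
(2, 29, 7, 7, 5)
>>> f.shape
(7, 7)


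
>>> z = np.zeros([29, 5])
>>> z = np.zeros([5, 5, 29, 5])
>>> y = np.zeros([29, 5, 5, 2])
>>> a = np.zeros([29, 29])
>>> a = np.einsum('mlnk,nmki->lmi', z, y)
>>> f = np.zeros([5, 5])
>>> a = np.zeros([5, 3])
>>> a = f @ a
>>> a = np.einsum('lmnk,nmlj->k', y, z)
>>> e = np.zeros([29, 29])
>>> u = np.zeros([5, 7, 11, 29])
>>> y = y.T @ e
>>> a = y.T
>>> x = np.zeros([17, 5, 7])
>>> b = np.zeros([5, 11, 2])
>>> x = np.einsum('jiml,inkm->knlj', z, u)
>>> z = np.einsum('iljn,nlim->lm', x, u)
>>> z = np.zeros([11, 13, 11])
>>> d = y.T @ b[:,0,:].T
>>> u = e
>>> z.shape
(11, 13, 11)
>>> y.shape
(2, 5, 5, 29)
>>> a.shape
(29, 5, 5, 2)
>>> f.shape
(5, 5)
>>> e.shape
(29, 29)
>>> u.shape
(29, 29)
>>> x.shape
(11, 7, 5, 5)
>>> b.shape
(5, 11, 2)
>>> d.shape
(29, 5, 5, 5)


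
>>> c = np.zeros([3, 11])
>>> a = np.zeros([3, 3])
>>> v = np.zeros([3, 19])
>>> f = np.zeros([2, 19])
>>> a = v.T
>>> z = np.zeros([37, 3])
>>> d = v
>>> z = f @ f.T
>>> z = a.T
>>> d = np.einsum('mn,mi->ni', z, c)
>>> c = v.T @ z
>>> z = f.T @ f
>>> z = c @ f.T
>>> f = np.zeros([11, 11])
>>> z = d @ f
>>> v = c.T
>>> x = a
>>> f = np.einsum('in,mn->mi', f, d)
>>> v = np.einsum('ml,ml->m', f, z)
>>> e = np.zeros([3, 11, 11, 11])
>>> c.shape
(19, 19)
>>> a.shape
(19, 3)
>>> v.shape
(19,)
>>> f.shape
(19, 11)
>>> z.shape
(19, 11)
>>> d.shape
(19, 11)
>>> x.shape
(19, 3)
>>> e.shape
(3, 11, 11, 11)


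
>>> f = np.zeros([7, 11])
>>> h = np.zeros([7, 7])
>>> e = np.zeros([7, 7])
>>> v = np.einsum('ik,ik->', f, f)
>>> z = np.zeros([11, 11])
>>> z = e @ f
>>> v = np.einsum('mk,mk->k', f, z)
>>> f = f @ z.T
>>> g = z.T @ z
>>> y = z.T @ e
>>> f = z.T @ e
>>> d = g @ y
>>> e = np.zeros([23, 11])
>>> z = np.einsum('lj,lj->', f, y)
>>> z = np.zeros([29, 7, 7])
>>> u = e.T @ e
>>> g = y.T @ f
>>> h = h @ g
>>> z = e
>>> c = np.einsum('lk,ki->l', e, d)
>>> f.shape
(11, 7)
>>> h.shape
(7, 7)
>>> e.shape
(23, 11)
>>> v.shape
(11,)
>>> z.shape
(23, 11)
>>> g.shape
(7, 7)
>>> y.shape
(11, 7)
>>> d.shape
(11, 7)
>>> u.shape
(11, 11)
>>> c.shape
(23,)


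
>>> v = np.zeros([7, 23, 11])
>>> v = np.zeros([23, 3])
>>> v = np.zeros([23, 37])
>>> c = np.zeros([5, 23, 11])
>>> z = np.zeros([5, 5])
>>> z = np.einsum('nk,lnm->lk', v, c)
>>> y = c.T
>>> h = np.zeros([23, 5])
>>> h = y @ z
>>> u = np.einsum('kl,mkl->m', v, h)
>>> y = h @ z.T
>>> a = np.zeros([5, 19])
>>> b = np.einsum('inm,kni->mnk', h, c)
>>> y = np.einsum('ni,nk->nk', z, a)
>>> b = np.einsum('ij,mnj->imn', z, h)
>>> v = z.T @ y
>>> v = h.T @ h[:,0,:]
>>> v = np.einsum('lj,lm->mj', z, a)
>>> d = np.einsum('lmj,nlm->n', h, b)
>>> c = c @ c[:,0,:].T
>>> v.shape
(19, 37)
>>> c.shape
(5, 23, 5)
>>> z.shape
(5, 37)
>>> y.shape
(5, 19)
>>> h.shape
(11, 23, 37)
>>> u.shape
(11,)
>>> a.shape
(5, 19)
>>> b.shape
(5, 11, 23)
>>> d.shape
(5,)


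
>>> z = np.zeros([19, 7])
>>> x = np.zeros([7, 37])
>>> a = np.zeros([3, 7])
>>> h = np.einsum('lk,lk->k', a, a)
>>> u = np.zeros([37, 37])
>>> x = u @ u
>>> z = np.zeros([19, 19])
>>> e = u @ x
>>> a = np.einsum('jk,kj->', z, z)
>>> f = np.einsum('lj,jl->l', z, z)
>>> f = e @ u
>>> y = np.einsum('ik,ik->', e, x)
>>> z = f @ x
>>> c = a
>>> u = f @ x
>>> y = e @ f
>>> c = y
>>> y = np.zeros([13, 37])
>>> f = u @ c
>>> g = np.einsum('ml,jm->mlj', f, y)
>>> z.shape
(37, 37)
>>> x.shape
(37, 37)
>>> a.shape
()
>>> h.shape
(7,)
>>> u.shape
(37, 37)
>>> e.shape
(37, 37)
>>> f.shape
(37, 37)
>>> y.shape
(13, 37)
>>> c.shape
(37, 37)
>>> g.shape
(37, 37, 13)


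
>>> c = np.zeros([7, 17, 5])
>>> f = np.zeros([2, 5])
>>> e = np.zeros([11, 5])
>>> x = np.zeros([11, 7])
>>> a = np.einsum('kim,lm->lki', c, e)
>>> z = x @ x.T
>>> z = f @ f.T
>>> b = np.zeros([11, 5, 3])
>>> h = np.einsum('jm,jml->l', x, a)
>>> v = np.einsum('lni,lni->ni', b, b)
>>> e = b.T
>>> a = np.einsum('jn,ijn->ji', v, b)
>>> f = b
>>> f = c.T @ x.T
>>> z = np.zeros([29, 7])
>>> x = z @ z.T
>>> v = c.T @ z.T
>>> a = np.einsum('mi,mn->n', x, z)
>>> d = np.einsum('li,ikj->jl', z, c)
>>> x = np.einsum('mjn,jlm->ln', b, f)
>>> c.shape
(7, 17, 5)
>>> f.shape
(5, 17, 11)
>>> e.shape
(3, 5, 11)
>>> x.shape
(17, 3)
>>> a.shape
(7,)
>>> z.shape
(29, 7)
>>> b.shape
(11, 5, 3)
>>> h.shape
(17,)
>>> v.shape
(5, 17, 29)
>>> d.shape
(5, 29)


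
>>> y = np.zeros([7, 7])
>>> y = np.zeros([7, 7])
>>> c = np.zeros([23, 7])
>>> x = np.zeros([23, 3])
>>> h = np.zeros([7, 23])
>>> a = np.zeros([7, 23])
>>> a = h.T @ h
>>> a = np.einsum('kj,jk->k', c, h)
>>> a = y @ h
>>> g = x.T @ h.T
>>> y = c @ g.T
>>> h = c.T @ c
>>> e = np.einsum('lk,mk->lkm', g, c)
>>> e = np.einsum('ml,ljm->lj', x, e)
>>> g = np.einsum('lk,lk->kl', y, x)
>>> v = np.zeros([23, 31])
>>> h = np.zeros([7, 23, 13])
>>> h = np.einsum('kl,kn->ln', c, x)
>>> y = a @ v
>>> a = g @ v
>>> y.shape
(7, 31)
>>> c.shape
(23, 7)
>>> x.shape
(23, 3)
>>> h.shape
(7, 3)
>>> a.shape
(3, 31)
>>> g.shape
(3, 23)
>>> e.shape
(3, 7)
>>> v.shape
(23, 31)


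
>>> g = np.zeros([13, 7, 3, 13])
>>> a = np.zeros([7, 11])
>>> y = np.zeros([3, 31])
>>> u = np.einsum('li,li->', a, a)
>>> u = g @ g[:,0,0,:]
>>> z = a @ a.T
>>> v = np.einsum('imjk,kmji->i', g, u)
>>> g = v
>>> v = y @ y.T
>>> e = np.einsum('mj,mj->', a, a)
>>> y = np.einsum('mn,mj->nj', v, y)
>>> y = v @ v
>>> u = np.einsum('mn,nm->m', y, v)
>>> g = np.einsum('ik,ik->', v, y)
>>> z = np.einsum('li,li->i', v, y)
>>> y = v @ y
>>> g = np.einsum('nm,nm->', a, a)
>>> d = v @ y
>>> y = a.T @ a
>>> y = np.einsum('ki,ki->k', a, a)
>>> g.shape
()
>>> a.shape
(7, 11)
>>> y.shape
(7,)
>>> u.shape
(3,)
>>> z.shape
(3,)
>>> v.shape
(3, 3)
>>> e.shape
()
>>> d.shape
(3, 3)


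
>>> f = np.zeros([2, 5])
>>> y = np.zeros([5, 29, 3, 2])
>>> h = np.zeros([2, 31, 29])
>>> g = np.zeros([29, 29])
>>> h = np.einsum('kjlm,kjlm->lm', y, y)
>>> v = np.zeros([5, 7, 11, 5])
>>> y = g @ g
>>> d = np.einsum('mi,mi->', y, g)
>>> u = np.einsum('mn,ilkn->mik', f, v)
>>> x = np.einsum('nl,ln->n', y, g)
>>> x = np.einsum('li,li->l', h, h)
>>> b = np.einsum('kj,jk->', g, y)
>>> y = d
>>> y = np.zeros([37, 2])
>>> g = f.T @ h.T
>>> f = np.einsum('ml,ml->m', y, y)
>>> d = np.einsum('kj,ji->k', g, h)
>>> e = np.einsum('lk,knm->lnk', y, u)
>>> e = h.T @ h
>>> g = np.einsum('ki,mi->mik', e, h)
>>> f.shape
(37,)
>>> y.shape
(37, 2)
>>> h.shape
(3, 2)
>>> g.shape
(3, 2, 2)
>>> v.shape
(5, 7, 11, 5)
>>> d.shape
(5,)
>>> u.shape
(2, 5, 11)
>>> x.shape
(3,)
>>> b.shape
()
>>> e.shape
(2, 2)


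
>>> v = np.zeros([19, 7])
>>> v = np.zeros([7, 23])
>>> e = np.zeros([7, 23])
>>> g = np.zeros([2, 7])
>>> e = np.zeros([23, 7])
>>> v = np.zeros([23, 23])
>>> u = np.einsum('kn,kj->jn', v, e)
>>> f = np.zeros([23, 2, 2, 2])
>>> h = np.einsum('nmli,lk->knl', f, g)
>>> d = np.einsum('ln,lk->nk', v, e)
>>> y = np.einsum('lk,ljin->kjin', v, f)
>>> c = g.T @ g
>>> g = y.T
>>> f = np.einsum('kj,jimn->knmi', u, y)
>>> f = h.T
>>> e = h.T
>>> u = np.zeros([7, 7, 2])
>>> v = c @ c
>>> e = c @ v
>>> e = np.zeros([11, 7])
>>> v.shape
(7, 7)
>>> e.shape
(11, 7)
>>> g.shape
(2, 2, 2, 23)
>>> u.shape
(7, 7, 2)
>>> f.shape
(2, 23, 7)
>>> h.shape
(7, 23, 2)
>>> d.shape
(23, 7)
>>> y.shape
(23, 2, 2, 2)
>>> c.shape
(7, 7)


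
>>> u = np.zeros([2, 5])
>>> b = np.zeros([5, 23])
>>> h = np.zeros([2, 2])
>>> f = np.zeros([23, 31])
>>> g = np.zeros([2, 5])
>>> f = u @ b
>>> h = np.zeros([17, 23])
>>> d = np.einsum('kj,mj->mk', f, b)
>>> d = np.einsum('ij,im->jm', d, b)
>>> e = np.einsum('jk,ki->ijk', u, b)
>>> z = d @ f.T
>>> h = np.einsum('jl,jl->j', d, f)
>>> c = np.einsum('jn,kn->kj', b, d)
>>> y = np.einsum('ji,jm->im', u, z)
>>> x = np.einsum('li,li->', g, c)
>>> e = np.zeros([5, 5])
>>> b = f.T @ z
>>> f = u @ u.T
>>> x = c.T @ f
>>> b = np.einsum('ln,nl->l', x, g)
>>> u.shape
(2, 5)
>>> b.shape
(5,)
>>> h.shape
(2,)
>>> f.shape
(2, 2)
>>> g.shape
(2, 5)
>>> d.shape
(2, 23)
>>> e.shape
(5, 5)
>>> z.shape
(2, 2)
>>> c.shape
(2, 5)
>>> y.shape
(5, 2)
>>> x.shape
(5, 2)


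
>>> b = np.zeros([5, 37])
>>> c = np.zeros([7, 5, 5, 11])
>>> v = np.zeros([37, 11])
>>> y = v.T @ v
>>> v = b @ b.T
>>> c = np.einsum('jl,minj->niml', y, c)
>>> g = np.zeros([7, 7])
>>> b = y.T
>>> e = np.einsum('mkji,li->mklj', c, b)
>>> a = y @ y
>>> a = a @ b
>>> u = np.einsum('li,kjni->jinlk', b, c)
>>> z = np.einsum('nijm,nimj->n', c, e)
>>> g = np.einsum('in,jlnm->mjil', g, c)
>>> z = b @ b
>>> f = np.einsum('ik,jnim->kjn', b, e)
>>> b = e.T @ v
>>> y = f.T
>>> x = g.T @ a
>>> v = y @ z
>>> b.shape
(7, 11, 5, 5)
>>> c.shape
(5, 5, 7, 11)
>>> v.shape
(5, 5, 11)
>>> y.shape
(5, 5, 11)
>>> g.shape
(11, 5, 7, 5)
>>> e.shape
(5, 5, 11, 7)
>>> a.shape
(11, 11)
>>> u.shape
(5, 11, 7, 11, 5)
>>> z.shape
(11, 11)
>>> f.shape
(11, 5, 5)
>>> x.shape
(5, 7, 5, 11)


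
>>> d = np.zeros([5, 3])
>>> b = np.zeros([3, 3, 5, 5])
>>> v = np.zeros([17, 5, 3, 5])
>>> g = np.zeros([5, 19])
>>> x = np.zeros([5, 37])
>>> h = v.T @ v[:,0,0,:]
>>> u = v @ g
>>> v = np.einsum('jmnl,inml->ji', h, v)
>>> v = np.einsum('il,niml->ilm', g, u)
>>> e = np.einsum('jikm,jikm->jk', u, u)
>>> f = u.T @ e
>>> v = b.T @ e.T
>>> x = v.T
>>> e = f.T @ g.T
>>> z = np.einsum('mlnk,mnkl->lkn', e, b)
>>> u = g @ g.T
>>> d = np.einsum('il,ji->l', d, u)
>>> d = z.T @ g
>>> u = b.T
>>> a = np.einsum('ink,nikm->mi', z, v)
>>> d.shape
(3, 5, 19)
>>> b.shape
(3, 3, 5, 5)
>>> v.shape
(5, 5, 3, 17)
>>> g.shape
(5, 19)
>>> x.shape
(17, 3, 5, 5)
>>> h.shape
(5, 3, 5, 5)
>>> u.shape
(5, 5, 3, 3)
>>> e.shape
(3, 5, 3, 5)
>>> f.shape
(19, 3, 5, 3)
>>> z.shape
(5, 5, 3)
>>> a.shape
(17, 5)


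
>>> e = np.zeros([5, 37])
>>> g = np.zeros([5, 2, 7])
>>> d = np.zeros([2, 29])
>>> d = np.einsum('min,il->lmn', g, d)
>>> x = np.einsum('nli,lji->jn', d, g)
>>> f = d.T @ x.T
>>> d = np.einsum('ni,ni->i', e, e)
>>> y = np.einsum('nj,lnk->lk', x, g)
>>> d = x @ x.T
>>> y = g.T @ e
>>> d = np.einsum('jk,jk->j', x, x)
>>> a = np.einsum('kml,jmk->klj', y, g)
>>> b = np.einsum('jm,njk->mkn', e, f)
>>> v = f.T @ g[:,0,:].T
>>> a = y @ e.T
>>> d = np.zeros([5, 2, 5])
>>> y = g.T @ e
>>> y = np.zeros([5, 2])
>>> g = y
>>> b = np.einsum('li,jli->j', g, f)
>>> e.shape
(5, 37)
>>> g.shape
(5, 2)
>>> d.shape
(5, 2, 5)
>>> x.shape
(2, 29)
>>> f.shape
(7, 5, 2)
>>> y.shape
(5, 2)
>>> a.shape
(7, 2, 5)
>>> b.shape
(7,)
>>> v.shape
(2, 5, 5)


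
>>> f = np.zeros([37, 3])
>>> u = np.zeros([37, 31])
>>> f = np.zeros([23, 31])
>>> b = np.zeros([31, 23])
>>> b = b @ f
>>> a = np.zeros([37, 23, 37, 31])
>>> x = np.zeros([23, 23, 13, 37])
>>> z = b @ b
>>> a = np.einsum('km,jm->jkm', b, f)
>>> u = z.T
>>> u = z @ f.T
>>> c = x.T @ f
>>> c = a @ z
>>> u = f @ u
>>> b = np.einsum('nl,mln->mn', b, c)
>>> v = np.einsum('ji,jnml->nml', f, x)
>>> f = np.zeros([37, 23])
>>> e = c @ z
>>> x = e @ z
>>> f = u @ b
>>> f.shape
(23, 31)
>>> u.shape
(23, 23)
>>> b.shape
(23, 31)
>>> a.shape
(23, 31, 31)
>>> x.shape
(23, 31, 31)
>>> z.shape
(31, 31)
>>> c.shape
(23, 31, 31)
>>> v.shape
(23, 13, 37)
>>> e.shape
(23, 31, 31)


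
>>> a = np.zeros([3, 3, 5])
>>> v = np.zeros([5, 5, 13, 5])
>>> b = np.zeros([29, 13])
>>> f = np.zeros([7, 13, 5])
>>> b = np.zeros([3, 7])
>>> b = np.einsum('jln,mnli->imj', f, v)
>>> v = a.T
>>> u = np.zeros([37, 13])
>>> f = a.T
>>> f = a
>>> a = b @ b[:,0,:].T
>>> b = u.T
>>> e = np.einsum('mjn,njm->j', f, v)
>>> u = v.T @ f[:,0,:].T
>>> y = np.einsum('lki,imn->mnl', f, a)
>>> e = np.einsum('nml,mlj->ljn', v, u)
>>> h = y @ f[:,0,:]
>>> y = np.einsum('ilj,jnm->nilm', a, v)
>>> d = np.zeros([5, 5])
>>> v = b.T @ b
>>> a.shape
(5, 5, 5)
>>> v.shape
(37, 37)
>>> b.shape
(13, 37)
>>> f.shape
(3, 3, 5)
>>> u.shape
(3, 3, 3)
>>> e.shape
(3, 3, 5)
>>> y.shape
(3, 5, 5, 3)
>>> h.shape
(5, 5, 5)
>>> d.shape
(5, 5)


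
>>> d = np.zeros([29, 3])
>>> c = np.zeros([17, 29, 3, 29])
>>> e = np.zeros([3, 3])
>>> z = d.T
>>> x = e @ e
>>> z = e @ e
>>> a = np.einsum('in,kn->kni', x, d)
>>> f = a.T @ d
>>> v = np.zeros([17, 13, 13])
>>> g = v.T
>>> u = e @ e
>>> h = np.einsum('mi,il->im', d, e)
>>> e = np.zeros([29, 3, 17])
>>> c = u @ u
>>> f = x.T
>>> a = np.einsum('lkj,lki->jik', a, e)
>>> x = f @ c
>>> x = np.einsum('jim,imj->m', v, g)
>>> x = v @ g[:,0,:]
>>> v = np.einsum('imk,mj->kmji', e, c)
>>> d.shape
(29, 3)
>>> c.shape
(3, 3)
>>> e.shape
(29, 3, 17)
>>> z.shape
(3, 3)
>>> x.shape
(17, 13, 17)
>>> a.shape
(3, 17, 3)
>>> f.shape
(3, 3)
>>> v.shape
(17, 3, 3, 29)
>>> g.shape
(13, 13, 17)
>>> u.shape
(3, 3)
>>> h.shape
(3, 29)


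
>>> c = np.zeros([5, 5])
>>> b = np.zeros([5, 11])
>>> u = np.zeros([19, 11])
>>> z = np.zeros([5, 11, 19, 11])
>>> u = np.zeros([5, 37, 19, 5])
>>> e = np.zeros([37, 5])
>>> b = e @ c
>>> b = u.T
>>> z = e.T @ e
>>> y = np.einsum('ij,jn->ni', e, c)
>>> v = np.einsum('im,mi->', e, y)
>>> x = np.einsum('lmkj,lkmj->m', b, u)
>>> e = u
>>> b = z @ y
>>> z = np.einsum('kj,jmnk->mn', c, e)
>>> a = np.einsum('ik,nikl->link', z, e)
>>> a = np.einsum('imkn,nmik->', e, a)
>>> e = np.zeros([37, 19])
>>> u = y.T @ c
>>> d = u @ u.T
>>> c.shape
(5, 5)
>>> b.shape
(5, 37)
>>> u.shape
(37, 5)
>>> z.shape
(37, 19)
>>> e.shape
(37, 19)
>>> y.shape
(5, 37)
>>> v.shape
()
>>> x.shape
(19,)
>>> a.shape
()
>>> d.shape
(37, 37)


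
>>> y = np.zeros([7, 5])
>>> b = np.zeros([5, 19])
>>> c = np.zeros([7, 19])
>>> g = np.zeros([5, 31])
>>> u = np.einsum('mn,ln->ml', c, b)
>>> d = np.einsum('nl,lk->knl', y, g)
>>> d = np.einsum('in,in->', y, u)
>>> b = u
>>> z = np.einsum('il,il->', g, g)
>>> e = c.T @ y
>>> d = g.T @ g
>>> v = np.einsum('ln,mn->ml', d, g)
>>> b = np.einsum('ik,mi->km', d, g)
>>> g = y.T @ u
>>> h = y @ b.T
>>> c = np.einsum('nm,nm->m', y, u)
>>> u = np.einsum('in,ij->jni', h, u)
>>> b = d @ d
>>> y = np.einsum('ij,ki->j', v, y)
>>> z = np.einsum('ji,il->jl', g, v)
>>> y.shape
(31,)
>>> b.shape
(31, 31)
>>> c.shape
(5,)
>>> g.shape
(5, 5)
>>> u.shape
(5, 31, 7)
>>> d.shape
(31, 31)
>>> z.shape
(5, 31)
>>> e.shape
(19, 5)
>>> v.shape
(5, 31)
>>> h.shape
(7, 31)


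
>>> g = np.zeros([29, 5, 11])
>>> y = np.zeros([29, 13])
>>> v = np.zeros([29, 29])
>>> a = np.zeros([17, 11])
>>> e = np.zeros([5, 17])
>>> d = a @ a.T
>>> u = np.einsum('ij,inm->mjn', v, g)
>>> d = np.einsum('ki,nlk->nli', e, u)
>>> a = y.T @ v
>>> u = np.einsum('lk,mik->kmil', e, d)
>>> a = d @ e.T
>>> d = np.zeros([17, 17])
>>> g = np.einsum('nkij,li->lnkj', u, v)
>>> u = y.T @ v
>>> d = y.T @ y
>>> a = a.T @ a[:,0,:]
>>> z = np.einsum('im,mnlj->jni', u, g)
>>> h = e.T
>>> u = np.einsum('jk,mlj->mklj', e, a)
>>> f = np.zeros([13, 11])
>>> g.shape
(29, 17, 11, 5)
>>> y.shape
(29, 13)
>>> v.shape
(29, 29)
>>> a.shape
(5, 29, 5)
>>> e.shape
(5, 17)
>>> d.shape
(13, 13)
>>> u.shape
(5, 17, 29, 5)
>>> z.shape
(5, 17, 13)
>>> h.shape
(17, 5)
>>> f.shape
(13, 11)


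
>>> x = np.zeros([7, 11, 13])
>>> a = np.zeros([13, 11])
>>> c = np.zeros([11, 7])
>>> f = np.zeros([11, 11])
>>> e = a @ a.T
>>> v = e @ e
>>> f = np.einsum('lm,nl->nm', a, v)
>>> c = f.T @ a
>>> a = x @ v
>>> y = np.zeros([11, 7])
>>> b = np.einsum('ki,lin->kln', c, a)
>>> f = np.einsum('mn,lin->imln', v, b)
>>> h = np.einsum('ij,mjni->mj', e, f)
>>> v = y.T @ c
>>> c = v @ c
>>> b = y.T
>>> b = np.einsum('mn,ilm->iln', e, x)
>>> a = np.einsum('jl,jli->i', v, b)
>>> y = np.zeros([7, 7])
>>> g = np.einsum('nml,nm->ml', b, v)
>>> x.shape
(7, 11, 13)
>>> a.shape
(13,)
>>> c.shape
(7, 11)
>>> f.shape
(7, 13, 11, 13)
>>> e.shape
(13, 13)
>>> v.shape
(7, 11)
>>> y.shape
(7, 7)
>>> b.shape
(7, 11, 13)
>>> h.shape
(7, 13)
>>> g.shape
(11, 13)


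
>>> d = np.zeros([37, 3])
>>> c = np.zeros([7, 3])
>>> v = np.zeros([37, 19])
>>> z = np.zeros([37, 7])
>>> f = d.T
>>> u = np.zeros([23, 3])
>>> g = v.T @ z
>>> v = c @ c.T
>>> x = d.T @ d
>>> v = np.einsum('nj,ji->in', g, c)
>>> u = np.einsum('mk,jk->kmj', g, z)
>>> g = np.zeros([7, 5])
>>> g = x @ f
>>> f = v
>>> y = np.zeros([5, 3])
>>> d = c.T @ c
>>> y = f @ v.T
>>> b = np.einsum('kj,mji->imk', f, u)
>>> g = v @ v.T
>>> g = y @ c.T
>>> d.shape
(3, 3)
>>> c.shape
(7, 3)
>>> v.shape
(3, 19)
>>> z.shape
(37, 7)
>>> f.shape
(3, 19)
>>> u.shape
(7, 19, 37)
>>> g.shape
(3, 7)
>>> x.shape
(3, 3)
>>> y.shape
(3, 3)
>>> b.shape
(37, 7, 3)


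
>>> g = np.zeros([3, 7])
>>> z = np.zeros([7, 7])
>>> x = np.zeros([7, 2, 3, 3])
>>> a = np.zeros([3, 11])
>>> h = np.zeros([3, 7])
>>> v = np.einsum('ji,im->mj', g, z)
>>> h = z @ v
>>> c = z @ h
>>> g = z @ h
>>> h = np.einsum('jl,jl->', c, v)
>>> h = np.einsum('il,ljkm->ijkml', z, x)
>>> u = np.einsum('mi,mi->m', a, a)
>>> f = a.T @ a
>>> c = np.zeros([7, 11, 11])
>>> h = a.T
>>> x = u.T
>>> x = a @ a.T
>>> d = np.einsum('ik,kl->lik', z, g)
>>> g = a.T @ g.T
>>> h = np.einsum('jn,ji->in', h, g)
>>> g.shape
(11, 7)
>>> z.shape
(7, 7)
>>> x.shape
(3, 3)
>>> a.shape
(3, 11)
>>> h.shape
(7, 3)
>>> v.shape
(7, 3)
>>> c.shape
(7, 11, 11)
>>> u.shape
(3,)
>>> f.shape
(11, 11)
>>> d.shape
(3, 7, 7)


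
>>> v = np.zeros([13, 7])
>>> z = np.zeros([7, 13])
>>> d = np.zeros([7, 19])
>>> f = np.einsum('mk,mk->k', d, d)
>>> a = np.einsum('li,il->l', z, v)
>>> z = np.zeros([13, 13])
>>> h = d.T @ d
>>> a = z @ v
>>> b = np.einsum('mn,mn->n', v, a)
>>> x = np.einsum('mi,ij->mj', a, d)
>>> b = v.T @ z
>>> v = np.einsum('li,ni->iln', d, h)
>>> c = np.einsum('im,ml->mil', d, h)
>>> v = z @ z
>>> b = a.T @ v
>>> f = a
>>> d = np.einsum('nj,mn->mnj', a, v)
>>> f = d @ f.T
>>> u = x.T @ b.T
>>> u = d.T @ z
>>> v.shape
(13, 13)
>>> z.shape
(13, 13)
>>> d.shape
(13, 13, 7)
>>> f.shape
(13, 13, 13)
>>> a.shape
(13, 7)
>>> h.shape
(19, 19)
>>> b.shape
(7, 13)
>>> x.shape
(13, 19)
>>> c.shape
(19, 7, 19)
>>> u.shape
(7, 13, 13)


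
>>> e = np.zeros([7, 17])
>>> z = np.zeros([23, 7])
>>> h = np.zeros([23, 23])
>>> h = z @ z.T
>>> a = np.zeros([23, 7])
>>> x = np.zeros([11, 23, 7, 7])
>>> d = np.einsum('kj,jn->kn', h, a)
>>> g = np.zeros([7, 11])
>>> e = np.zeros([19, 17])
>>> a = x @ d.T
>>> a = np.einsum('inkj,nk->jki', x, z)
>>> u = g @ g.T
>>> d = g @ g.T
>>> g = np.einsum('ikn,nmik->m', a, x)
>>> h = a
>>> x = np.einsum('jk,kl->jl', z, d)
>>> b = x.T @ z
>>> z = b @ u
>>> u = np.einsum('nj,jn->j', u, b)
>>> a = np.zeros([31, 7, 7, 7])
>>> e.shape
(19, 17)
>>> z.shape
(7, 7)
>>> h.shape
(7, 7, 11)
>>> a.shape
(31, 7, 7, 7)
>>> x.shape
(23, 7)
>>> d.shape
(7, 7)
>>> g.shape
(23,)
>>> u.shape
(7,)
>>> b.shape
(7, 7)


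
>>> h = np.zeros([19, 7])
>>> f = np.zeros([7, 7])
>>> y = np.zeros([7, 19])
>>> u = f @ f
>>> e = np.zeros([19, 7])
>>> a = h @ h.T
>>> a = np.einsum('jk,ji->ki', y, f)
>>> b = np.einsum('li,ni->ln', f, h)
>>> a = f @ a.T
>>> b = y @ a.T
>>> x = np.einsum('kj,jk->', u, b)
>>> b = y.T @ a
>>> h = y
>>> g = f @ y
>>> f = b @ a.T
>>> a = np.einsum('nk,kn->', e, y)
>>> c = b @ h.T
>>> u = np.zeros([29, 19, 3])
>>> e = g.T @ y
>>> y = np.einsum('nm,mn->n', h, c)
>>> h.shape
(7, 19)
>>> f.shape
(19, 7)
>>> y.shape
(7,)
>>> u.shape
(29, 19, 3)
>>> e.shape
(19, 19)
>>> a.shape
()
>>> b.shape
(19, 19)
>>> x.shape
()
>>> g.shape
(7, 19)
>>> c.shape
(19, 7)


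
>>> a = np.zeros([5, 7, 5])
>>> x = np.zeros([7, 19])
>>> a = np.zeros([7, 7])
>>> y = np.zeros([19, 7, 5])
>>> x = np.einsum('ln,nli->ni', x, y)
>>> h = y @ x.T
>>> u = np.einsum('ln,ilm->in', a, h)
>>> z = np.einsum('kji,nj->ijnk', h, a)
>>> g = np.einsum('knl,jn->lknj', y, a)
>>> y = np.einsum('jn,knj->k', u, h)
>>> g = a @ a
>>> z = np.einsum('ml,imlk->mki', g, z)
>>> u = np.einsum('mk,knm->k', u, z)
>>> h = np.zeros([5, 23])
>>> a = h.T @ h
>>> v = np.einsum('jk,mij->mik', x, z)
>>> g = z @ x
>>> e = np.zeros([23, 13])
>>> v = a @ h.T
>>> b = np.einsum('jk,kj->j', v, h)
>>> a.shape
(23, 23)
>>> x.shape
(19, 5)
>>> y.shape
(19,)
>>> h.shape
(5, 23)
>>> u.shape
(7,)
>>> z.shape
(7, 19, 19)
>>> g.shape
(7, 19, 5)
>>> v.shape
(23, 5)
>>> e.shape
(23, 13)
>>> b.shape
(23,)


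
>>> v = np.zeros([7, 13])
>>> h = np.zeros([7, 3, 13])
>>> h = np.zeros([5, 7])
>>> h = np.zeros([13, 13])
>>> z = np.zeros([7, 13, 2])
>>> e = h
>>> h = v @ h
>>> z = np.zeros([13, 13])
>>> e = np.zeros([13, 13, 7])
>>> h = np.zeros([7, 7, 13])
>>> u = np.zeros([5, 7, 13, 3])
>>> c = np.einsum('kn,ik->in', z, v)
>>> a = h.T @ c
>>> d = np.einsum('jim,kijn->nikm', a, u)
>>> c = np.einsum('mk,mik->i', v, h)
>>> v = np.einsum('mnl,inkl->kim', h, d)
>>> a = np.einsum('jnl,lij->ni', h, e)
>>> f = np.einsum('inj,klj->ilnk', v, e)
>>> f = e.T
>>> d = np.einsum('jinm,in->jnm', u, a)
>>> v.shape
(5, 3, 7)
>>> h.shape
(7, 7, 13)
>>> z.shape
(13, 13)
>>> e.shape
(13, 13, 7)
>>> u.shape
(5, 7, 13, 3)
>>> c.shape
(7,)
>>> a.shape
(7, 13)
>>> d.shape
(5, 13, 3)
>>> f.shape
(7, 13, 13)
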